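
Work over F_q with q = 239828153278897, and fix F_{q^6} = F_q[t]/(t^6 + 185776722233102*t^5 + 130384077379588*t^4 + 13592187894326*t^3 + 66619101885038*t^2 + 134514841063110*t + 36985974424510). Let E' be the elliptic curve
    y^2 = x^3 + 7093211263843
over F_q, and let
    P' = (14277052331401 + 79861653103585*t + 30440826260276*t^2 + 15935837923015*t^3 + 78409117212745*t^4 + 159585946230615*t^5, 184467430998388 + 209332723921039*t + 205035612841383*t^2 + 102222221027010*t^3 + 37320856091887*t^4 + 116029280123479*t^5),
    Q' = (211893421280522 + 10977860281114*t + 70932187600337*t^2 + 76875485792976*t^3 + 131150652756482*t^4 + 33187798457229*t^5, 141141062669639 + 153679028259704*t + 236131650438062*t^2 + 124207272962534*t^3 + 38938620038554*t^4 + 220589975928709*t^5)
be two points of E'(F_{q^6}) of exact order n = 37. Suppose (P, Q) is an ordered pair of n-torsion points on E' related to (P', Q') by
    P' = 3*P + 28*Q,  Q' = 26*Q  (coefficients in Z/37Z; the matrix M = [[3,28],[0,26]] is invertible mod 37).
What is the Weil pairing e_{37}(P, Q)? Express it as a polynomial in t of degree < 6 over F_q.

e_{37} is bilinear + alternating on E[37], so e_{37}(3*P + 28*Q, 26*Q) = e_{37}(P,Q)^(3*26-28*0).
3*26 - 28*0 = 78; reduced mod 37: det = 4, inverse 28.
Miller loop for e_{37} over F_{239828153278897^6}: bits of 37 = 100101; 5 double steps + 2 add steps, l/v at each.
Miller gives e_{37}(P',Q') = 79447686325520 + 123781305292690*t + 156010821198226*t^2 + 40149703859364*t^3 + 2304007535039*t^4 + 68345099489170*t^5 in F_{239828153278897^6}.
(79447686325520 + 123781305292690*t + 156010821198226*t^2 + 40149703859364*t^3 + 2304007535039*t^4 + 68345099489170*t^5)^{28} mod (239828153278897,f) = 206469029392921 + 174018944519851*t + 23111823639504*t^2 + 120237781380607*t^3 + 57260387584037*t^4 + 82190459451963*t^5.

206469029392921 + 174018944519851*t + 23111823639504*t^2 + 120237781380607*t^3 + 57260387584037*t^4 + 82190459451963*t^5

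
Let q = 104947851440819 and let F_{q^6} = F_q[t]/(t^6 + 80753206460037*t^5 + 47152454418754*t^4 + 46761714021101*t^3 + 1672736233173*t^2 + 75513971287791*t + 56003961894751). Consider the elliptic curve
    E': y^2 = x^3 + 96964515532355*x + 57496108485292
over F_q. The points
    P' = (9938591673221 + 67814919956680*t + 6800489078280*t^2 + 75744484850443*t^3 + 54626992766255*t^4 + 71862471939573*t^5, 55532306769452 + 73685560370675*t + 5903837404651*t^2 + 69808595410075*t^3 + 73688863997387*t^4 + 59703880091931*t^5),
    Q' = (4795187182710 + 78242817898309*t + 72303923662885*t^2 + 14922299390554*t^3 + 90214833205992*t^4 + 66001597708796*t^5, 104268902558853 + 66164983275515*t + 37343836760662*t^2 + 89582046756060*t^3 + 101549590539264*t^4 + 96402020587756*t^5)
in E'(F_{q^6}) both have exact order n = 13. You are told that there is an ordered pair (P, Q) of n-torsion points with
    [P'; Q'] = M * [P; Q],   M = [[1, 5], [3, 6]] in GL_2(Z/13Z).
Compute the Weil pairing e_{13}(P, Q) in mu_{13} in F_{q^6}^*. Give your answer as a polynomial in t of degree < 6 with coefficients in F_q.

The 13-Weil pairing on E[13] over F_{104947851440819} is alternating-bilinear: e_{13}(P',Q') = e_{13}(P,Q)^det(M).
det M = 1*6 - 5*3 = -9 = 4 (mod 13); 4^{-1} = 10 (mod 13).
Miller loop for e_{13} over F_{104947851440819^6}: bits of 13 = 1101; 3 double steps + 2 add steps, l/v at each.
Result: e(P',Q') = 18926950266034 + 100889839172408*t + 30968202062356*t^2 + 97434019261224*t^3 + 1717299456333*t^4 + 47236080838824*t^5.
e_{13}(P,Q) = (18926950266034 + 100889839172408*t + 30968202062356*t^2 + 97434019261224*t^3 + 1717299456333*t^4 + 47236080838824*t^5)^{10} = 56820404844239 + 1712351976059*t + 89518239189753*t^2 + 48840470626212*t^3 + 25883792748790*t^4 + 99765875168043*t^5.

56820404844239 + 1712351976059*t + 89518239189753*t^2 + 48840470626212*t^3 + 25883792748790*t^4 + 99765875168043*t^5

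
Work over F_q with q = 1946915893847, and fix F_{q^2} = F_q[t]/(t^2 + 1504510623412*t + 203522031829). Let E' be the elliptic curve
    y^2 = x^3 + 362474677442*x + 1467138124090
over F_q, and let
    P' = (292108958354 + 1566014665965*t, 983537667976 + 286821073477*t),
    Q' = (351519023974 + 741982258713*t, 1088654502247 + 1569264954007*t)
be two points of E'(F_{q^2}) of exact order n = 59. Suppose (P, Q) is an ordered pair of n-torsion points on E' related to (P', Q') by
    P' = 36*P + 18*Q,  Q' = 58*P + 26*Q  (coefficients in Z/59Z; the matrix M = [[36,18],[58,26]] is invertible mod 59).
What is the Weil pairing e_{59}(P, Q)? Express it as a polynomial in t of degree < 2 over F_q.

1617362065431 + 1675930006056*t

The 59-Weil pairing on E[59] over F_{1946915893847} is alternating-bilinear: e_{59}(P',Q') = e_{59}(P,Q)^det(M).
det(M) mod 59 = 10; its inverse in (Z/59)^* is 6 (check: 10*6 mod 59 = 1).
Double-and-add over 111011: 6-1 doublings, 5-1 additions; each step l_{T,T}/v_{2T} or l_{T,P'}/v at Q'+S for random S.
Result: e(P',Q') = 1531548379185 + 890050397479*t.
e_{59}(P,Q) = (1531548379185 + 890050397479*t)^{6} = 1617362065431 + 1675930006056*t.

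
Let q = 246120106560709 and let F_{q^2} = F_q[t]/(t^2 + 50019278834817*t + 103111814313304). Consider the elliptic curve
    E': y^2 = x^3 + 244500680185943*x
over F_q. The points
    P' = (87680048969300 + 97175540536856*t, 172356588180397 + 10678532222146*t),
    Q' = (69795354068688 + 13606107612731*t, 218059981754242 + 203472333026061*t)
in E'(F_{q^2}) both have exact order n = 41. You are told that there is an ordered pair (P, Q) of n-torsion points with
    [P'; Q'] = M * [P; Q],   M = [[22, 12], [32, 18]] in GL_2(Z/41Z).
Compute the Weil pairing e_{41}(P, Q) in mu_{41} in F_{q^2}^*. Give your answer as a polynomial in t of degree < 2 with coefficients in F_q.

230669712914840 + 244619305304805*t

Since e_{41}(P,P)=e_{41}(Q,Q)=1 and e_{41}(Q,P)=e_{41}(P,Q)^{-1}, expanding e_{41}(22*P + 12*Q,32*P + 18*Q) leaves e(P,Q)^det(M).
22*18 - 12*32 = 12; reduced mod 41: det = 12, inverse 24.
Miller loop for e_{41} over F_{246120106560709^2}: bits of 41 = 101001; 5 double steps + 2 add steps, l/v at each.
f_P(D_Q)/f_Q(D_P) = 157777394608837 + 18816446967548*t.
Hence e(P,Q) = 230669712914840 + 244619305304805*t in F_{246120106560709^2}^*.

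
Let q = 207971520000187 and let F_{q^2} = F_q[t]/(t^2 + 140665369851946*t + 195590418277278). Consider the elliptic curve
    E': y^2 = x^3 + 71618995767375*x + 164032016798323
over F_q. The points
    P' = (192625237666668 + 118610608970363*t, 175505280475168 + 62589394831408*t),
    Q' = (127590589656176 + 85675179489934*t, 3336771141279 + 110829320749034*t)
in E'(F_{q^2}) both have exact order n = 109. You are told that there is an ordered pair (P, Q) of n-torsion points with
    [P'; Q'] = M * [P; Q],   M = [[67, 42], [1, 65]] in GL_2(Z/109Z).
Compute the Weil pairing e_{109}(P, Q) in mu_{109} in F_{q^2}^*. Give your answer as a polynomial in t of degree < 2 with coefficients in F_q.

105935401555319 + 166251069138959*t

Alternating bilinearity on E[109] (values in mu_{109} in F_{207971520000187^2}) gives e(P',Q') = e(P,Q)^det(M).
67*65 - 42*1 = 4313; reduced mod 109: det = 62, inverse 51.
n = 109 = (1101101)_2 (7 bits, wt 5); accumulate f_{109,P'}(Q'+S)/f_{109,P'}(S) along the 6-step ladder.
So e_{109}(P',Q') = 7319689083167 + 172694209274186*t.
Hence e(P,Q) = 105935401555319 + 166251069138959*t in F_{207971520000187^2}^*.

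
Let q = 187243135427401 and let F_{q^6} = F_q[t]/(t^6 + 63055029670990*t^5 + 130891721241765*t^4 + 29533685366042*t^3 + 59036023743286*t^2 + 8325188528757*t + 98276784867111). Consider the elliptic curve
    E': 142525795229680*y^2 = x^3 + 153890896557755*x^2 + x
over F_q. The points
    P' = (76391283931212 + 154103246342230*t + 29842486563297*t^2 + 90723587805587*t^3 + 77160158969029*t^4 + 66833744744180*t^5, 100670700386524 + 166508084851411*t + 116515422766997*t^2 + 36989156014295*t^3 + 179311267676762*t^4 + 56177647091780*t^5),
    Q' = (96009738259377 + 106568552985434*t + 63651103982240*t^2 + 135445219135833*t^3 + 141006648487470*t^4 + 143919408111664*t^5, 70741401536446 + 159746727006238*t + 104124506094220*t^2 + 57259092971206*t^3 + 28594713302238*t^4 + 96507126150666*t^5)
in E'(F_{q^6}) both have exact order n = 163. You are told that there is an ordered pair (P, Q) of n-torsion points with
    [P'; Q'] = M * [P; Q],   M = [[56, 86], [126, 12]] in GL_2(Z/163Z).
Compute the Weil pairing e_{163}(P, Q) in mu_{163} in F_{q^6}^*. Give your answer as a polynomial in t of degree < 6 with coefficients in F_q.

Since e_{163}(P,P)=e_{163}(Q,Q)=1 and e_{163}(Q,P)=e_{163}(P,Q)^{-1}, expanding e_{163}(56*P + 86*Q,126*P + 12*Q) leaves e(P,Q)^det(M).
det M = 56*12 - 86*126 = -10164 = 105 (mod 163); 105^{-1} = 59 (mod 163).
Montgomery->Weierstrass: x_W = 34709348351709*x+103468393296189, y_W=34709348351709*y on F_{187243135427401}; lands on y^2=x^3+96676495011900*x+151788104300319.
Run Miller on y^2=x^3+96676495011900*x+151788104300319 over F_{187243135427401}: ladder 10100011 (8 bits); e = f_P(D_Q)/f_Q(D_P).
f_P(D_Q)/f_Q(D_P) = 167067234233642 + 136157496588555*t + 76377023770133*t^2 + 56524338410883*t^3 + 175154193066257*t^4 + 93847912157178*t^5.
e_{163}(P,Q) = (167067234233642 + 136157496588555*t + 76377023770133*t^2 + 56524338410883*t^3 + 175154193066257*t^4 + 93847912157178*t^5)^{59} = 106014337110081 + 69509504557954*t + 130775788906513*t^2 + 98646291866429*t^3 + 24660859020369*t^4 + 1410735008144*t^5.

106014337110081 + 69509504557954*t + 130775788906513*t^2 + 98646291866429*t^3 + 24660859020369*t^4 + 1410735008144*t^5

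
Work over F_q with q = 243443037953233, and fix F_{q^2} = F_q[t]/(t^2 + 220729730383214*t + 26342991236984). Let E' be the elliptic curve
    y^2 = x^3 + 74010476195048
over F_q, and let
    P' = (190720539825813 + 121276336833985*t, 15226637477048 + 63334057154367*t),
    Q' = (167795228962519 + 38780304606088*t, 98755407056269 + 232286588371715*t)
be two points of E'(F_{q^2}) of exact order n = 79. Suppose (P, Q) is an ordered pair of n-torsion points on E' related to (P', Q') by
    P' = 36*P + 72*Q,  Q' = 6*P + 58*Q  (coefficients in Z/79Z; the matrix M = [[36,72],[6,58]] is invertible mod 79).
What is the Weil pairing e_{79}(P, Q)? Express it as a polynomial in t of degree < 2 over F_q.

e_{79}(aP+bQ,cP+dQ) = e_{79}(P,Q)^(ad-bc); with (a,b,c,d)=(36,72,6,58) this gives the det-79 law.
det M = 36*58 - 72*6 = 1656 = 76 (mod 79); 76^{-1} = 26 (mod 79).
Double-and-add over 1001111: 7-1 doublings, 5-1 additions; each step l_{T,T}/v_{2T} or l_{T,P'}/v at Q'+S for random S.
The quotient is 196047360455429 + 235879626179097*t.
Raise to 26: e(P,Q) = 178183377416738 + 145465614879630*t in mu_{79}.

178183377416738 + 145465614879630*t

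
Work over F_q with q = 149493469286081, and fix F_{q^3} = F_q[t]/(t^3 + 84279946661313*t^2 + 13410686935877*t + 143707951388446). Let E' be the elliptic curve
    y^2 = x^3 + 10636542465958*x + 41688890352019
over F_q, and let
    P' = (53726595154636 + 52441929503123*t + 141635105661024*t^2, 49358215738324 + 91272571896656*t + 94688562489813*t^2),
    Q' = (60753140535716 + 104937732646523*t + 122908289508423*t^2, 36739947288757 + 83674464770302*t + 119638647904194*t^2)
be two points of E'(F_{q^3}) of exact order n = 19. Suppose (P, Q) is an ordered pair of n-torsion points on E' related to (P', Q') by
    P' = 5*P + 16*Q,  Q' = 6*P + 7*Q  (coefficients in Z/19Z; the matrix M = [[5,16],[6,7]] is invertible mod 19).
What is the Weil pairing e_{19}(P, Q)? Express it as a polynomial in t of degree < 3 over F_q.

Under M = [[5,16],[6,7]] in GL_2(Z/19), e_{19}(P',Q') = e_{19}(P,Q)^(5*7-16*6 mod 19).
Hence e(P,Q) = e(P',Q')^{14} where 14 = 15^{-1} mod 19.
n = 19 = (10011)_2 (5 bits, wt 3); accumulate f_{19,P'}(Q'+S)/f_{19,P'}(S) along the 4-step ladder.
e_{19}(P',Q') = 7085866867963 + 24848359470756*t + 116208205590451*t^2.
e_{19}(P,Q) = (7085866867963 + 24848359470756*t + 116208205590451*t^2)^{14} = 142933924413685 + 2253944238302*t + 76792785177633*t^2.

142933924413685 + 2253944238302*t + 76792785177633*t^2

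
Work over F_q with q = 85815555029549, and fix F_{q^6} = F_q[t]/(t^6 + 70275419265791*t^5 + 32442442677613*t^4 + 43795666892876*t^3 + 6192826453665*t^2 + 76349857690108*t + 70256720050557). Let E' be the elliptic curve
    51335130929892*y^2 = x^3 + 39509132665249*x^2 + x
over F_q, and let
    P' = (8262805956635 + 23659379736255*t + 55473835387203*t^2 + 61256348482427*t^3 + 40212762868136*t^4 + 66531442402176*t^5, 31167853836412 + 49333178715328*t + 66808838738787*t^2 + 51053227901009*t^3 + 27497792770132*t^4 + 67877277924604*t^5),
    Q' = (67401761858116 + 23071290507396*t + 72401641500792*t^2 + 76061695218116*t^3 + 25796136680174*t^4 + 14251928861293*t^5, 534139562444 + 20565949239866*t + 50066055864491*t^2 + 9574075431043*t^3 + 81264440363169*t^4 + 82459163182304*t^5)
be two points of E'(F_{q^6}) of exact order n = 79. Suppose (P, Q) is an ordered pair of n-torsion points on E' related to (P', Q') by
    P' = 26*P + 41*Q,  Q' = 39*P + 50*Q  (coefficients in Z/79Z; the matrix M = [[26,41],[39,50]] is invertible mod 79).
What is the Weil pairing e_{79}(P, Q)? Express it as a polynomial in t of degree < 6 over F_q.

36818653790631 + 32488583092270*t + 24851399121131*t^2 + 69382792282171*t^3 + 25589301069954*t^4 + 82627107841449*t^5

e_{79} is bilinear + alternating on E[79], so e_{79}(26*P + 41*Q, 39*P + 50*Q) = e_{79}(P,Q)^(26*50-41*39).
26*50 - 41*39 = -299; reduced mod 79: det = 17, inverse 14.
(x,y)|->(39915470991176x+62070410555686,39915470991176y) sends E' to y^2=x^3+39522584444526*x+84071467107945.
Build f_{79,P'} and f_{79,Q'} via the 7-bit ladder of 79=1001111_2; evaluate at shifted divisors; quotient in F_{85815555029549^6}.
The quotient is 20652179219061 + 61102998689068*t + 3483692083750*t^2 + 57043456890534*t^3 + 43398805988538*t^4 + 53473609698585*t^5.
Raise to 14: e(P,Q) = 36818653790631 + 32488583092270*t + 24851399121131*t^2 + 69382792282171*t^3 + 25589301069954*t^4 + 82627107841449*t^5 in mu_{79}.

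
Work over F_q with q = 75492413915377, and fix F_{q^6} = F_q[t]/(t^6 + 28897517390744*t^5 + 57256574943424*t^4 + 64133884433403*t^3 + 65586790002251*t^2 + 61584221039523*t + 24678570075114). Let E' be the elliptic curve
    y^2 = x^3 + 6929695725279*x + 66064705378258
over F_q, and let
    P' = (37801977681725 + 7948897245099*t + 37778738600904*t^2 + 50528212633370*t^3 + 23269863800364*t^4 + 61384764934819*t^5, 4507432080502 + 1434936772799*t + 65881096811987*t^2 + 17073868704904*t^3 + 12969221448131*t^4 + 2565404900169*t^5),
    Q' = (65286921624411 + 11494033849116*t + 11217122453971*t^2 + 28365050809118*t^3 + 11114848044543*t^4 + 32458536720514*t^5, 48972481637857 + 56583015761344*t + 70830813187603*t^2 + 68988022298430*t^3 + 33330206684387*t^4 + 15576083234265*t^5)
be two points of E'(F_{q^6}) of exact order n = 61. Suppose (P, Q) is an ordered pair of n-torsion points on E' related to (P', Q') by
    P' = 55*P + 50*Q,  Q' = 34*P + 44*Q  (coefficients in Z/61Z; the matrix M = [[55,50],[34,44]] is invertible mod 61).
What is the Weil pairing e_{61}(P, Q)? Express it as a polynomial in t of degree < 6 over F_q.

36219521486782 + 19163189122187*t + 1338829178363*t^2 + 34572883955513*t^3 + 67578520085613*t^4 + 54338926025884*t^5

Under M = [[55,50],[34,44]] in GL_2(Z/61), e_{61}(P',Q') = e_{61}(P,Q)^(55*44-50*34 mod 61).
55*44 - 50*34 = 720; reduced mod 61: det = 49, inverse 5.
Run Miller on y^2=x^3+6929695725279*x+66064705378258 over F_{75492413915377}: ladder 111101 (6 bits); e = f_P(D_Q)/f_Q(D_P).
e_{61}(P',Q') = 12075342517004 + 55845146231945*t + 10256117353253*t^2 + 48510953964988*t^3 + 74868262659719*t^4 + 52674913224625*t^5.
Thus e_{61}(P,Q) = 36219521486782 + 19163189122187*t + 1338829178363*t^2 + 34572883955513*t^3 + 67578520085613*t^4 + 54338926025884*t^5.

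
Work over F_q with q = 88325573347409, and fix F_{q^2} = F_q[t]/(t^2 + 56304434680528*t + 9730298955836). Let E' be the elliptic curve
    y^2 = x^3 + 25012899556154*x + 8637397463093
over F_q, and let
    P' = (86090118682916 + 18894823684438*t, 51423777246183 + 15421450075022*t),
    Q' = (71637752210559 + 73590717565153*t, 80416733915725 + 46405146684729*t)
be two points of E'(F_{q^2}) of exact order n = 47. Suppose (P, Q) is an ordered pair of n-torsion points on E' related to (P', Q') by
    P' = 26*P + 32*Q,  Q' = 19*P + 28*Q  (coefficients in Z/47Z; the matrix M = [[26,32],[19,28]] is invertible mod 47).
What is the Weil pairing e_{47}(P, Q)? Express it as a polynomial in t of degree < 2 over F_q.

80727975230844 + 39996162089622*t

e_{47} is bilinear + alternating on E[47], so e_{47}(26*P + 32*Q, 19*P + 28*Q) = e_{47}(P,Q)^(26*28-32*19).
det(M) mod 47 = 26; its inverse in (Z/47)^* is 38 (check: 26*38 mod 47 = 1).
n = 47 = (101111)_2 (6 bits, wt 5); accumulate f_{47,P'}(Q'+S)/f_{47,P'}(S) along the 5-step ladder.
e_{47}(P',Q') = 75618303443831 + 48851149658049*t.
Hence e(P,Q) = 80727975230844 + 39996162089622*t in F_{88325573347409^2}^*.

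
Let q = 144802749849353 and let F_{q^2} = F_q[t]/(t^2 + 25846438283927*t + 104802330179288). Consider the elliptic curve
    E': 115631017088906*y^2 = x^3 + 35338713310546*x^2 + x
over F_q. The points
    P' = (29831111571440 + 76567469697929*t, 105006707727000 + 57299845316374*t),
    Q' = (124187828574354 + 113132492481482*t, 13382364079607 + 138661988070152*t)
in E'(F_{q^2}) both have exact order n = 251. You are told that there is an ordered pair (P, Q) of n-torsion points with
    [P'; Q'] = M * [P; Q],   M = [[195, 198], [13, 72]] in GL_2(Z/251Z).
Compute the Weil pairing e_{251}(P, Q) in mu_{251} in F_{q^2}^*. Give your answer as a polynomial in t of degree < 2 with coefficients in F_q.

The 251-Weil pairing on E[251] over F_{144802749849353} is alternating-bilinear: e_{251}(P',Q') = e_{251}(P,Q)^det(M).
det M = 195*72 - 198*13 = 11466 = 171 (mod 251); 171^{-1} = 160 (mod 251).
(x,y)|->(32579024730361x+98151371381623,32579024730361y) sends E' to y^2=x^3+68245733231944*x+63916984149805.
Double-and-add over 11111011: 8-1 doublings, 7-1 additions; each step l_{T,T}/v_{2T} or l_{T,P'}/v at Q'+S for random S.
The quotient is 107580791106773 + 59243188961245*t.
(107580791106773 + 59243188961245*t)^{160} mod (144802749849353,f) = 70237196537703 + 73855900098065*t.

70237196537703 + 73855900098065*t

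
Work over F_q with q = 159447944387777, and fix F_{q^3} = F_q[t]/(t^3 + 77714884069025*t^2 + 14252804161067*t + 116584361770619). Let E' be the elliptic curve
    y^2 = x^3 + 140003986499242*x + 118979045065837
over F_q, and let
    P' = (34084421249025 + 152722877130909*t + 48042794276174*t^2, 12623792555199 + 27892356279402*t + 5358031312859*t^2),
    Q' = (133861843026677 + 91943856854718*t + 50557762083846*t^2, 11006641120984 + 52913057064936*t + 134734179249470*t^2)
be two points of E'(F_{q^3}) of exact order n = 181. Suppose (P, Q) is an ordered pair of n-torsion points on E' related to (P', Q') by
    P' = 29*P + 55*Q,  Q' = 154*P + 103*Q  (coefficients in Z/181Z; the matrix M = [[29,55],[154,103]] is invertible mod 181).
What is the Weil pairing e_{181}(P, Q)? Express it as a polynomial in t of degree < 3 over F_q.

e_{181}(aP+bQ,cP+dQ) = e_{181}(P,Q)^(ad-bc); with (a,b,c,d)=(29,55,154,103) this gives the det-181 law.
det M = 29*103 - 55*154 = -5483 = 128 (mod 181); 128^{-1} = 140 (mod 181).
Double-and-add over 10110101: 8-1 doublings, 5-1 additions; each step l_{T,T}/v_{2T} or l_{T,P'}/v at Q'+S for random S.
So e_{181}(P',Q') = 91420608373077 + 68245341980323*t + 128878959676693*t^2.
e_{181}(P,Q) = (91420608373077 + 68245341980323*t + 128878959676693*t^2)^{140} = 136012944526059 + 133158866966306*t + 65127480512015*t^2.

136012944526059 + 133158866966306*t + 65127480512015*t^2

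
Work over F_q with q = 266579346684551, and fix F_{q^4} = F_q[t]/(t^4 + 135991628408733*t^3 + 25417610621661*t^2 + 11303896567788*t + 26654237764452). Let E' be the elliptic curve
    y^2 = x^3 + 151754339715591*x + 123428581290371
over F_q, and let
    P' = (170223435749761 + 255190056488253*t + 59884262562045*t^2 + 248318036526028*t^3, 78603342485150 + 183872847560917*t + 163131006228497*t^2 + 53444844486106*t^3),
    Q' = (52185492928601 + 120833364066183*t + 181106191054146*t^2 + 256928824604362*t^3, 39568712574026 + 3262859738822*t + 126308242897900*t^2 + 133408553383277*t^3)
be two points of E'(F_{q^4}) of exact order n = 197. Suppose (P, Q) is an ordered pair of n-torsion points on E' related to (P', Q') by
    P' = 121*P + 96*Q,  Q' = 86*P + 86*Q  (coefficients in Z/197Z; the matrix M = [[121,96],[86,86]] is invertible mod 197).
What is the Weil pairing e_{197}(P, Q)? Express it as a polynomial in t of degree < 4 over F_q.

The 197-Weil pairing on E[197] over F_{266579346684551} is alternating-bilinear: e_{197}(P',Q') = e_{197}(P,Q)^det(M).
det(M) mod 197 = 180; its inverse in (Z/197)^* is 139 (check: 180*139 mod 197 = 1).
n = 197 = (11000101)_2 (8 bits, wt 4); accumulate f_{197,P'}(Q'+S)/f_{197,P'}(S) along the 7-step ladder.
So e_{197}(P',Q') = 172271169496979 + 23506048983780*t + 130989407238141*t^2 + 157155996515230*t^3.
Finally e_{197}(P,Q) = 51979986992322 + 9550780845980*t + 82814848919148*t^2 + 101725206917295*t^3.

51979986992322 + 9550780845980*t + 82814848919148*t^2 + 101725206917295*t^3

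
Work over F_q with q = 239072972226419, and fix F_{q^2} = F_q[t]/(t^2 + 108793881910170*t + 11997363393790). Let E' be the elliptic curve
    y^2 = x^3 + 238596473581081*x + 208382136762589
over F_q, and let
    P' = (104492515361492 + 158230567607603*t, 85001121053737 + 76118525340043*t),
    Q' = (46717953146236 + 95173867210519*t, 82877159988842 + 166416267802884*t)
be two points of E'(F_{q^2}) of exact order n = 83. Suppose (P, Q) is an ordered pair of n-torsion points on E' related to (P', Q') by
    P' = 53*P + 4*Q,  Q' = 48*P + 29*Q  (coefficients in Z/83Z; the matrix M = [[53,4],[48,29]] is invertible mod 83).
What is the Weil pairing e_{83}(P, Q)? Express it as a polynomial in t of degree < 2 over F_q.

e_{83}(aP+bQ,cP+dQ) = e_{83}(P,Q)^(ad-bc); with (a,b,c,d)=(53,4,48,29) this gives the det-83 law.
Inverting 17 mod 83: 44. Thus e_{83}(P,Q) = e(P',Q')^{44}.
Run Miller on y^2=x^3+238596473581081*x+208382136762589 over F_{239072972226419}: ladder 1010011 (7 bits); e = f_P(D_Q)/f_Q(D_P).
The quotient is 30669017785029 + 170840381524774*t.
Raise to 44: e(P,Q) = 177403698846728 + 64234584668330*t in mu_{83}.

177403698846728 + 64234584668330*t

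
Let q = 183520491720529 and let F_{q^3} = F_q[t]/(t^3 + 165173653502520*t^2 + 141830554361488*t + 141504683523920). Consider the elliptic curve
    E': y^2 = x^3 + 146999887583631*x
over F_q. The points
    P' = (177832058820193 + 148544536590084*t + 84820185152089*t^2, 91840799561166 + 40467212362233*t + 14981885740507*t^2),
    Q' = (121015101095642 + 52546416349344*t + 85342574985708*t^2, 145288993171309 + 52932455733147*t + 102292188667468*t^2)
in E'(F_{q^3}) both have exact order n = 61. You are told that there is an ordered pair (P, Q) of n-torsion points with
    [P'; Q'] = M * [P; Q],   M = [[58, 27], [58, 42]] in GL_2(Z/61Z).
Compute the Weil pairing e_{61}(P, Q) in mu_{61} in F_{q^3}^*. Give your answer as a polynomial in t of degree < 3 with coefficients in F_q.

Alternating bilinearity on E[61] (values in mu_{61} in F_{183520491720529^3}) gives e(P',Q') = e(P,Q)^det(M).
Inverting 16 mod 61: 42. Thus e_{61}(P,Q) = e(P',Q')^{42}.
Build f_{61,P'} and f_{61,Q'} via the 6-bit ladder of 61=111101_2; evaluate at shifted divisors; quotient in F_{183520491720529^3}.
e_{61}(P',Q') = 2530330499554 + 42529366548533*t + 119466467334682*t^2.
Hence e(P,Q) = 126461262573878 + 89560585046178*t + 19203834822314*t^2 in F_{183520491720529^3}^*.

126461262573878 + 89560585046178*t + 19203834822314*t^2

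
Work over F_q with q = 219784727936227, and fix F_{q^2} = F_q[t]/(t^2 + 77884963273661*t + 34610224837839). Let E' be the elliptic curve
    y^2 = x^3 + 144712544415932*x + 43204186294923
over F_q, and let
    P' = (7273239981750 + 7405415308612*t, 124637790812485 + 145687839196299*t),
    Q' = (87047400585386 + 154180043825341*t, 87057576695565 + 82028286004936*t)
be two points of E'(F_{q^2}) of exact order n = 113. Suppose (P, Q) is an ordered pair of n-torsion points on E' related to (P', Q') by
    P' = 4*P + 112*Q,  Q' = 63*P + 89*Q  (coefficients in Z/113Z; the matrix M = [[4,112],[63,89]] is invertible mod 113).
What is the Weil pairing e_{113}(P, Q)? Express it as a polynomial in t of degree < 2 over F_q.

Alternating bilinearity on E[113] (values in mu_{113} in F_{219784727936227^2}) gives e(P',Q') = e(P,Q)^det(M).
det(M) mod 113 = 80; its inverse in (Z/113)^* is 89 (check: 80*89 mod 113 = 1).
n = 113 = (1110001)_2 (7 bits, wt 4); accumulate f_{113,P'}(Q'+S)/f_{113,P'}(S) along the 6-step ladder.
So e_{113}(P',Q') = 210209741440313 + 83918770103170*t.
(210209741440313 + 83918770103170*t)^{89} mod (219784727936227,f) = 85288074098162 + 164516600932083*t.

85288074098162 + 164516600932083*t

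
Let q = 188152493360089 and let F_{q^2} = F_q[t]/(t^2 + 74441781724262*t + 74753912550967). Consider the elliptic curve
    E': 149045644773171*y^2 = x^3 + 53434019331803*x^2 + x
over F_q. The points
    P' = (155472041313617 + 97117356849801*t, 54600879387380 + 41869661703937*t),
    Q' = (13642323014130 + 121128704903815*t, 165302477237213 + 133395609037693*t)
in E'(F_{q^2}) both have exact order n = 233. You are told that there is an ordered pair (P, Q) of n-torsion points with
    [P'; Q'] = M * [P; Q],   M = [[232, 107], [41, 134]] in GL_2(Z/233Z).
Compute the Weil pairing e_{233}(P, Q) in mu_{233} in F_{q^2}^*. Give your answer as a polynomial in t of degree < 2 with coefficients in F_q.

23471977077753 + 28807714625670*t

e_{233}(aP+bQ,cP+dQ) = e_{233}(P,Q)^(ad-bc); with (a,b,c,d)=(232,107,41,134) this gives the det-233 law.
232*134 - 107*41 = 26701; reduced mod 233: det = 139, inverse 57.
Undo Montgomery via alpha=140114125033041, beta=46935501538135: (a',b')=(40741626371880,0) over F_{188152493360089}.
8-bit Miller (11101001) on E'/F_{188152493360089} with a'=40741626371880, b'=0: accumulate tangent/chord ratios at Q'+S and P'+S'.
f_P(D_Q)/f_Q(D_P) = 56430577471060 + 113644016652590*t.
Finally e_{233}(P,Q) = 23471977077753 + 28807714625670*t.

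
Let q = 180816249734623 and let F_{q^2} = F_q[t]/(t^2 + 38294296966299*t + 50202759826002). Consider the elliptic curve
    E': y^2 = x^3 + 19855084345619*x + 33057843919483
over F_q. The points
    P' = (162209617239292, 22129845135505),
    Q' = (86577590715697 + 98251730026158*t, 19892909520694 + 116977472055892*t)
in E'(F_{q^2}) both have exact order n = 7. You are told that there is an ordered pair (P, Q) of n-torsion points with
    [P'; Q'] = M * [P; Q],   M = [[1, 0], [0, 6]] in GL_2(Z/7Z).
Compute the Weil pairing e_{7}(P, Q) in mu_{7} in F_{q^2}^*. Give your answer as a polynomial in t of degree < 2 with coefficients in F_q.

e_{7} is bilinear + alternating on E[7], so e_{7}(1*P, 6*Q) = e_{7}(P,Q)^(1*6-0*0).
Inverting 6 mod 7: 6. Thus e_{7}(P,Q) = e(P',Q')^{6}.
Run Miller on y^2=x^3+19855084345619*x+33057843919483 over F_{180816249734623}: ladder 111 (3 bits); e = f_P(D_Q)/f_Q(D_P).
Miller gives e_{7}(P',Q') = 180793859993790 + 165987638428908*t in F_{180816249734623^2}.
Thus e_{7}(P,Q) = 82537308455121 + 14828611305715*t.

82537308455121 + 14828611305715*t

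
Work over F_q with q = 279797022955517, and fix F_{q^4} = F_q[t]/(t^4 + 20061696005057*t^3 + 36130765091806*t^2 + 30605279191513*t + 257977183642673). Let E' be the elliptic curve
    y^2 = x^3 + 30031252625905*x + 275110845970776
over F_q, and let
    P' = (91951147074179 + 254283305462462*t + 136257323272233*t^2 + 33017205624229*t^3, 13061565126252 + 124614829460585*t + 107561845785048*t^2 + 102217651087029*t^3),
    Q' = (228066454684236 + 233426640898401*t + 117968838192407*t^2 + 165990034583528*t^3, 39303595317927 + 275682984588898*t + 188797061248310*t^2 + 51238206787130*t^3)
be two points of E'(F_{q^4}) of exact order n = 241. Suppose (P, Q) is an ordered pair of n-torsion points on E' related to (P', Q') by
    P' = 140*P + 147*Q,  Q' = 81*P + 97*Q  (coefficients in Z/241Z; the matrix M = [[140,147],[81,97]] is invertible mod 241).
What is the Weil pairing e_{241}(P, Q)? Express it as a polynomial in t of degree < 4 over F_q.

Alternating bilinearity on E[241] (values in mu_{241} in F_{279797022955517^4}) gives e(P',Q') = e(P,Q)^det(M).
Inverting 227 mod 241: 86. Thus e_{241}(P,Q) = e(P',Q')^{86}.
n = 241 = (11110001)_2 (8 bits, wt 5); accumulate f_{241,P'}(Q'+S)/f_{241,P'}(S) along the 7-step ladder.
Miller gives e_{241}(P',Q') = 228391349963537 + 90258871382778*t + 63315448637321*t^2 + 144234974450330*t^3 in F_{279797022955517^4}.
Raise to 86: e(P,Q) = 237701195838082 + 264719812380377*t + 14223516350219*t^2 + 75320285163933*t^3 in mu_{241}.

237701195838082 + 264719812380377*t + 14223516350219*t^2 + 75320285163933*t^3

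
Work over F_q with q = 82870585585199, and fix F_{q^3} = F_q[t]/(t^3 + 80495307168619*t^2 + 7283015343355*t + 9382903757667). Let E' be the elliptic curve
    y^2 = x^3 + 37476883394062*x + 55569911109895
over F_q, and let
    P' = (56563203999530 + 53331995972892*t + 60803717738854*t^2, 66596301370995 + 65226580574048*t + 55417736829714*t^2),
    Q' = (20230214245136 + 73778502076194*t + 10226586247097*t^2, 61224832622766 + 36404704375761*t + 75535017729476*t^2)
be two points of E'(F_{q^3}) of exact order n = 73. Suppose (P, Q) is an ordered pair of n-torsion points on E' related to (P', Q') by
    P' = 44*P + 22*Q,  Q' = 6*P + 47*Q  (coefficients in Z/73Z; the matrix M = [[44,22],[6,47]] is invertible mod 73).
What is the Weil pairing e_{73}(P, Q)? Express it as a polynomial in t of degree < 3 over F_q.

Alternating bilinearity on E[73] (values in mu_{73} in F_{82870585585199^3}) gives e(P',Q') = e(P,Q)^det(M).
So e_{73}(P,Q) = e_{73}(P',Q')^{25}, since 38*25 = 1 mod 73.
Run Miller on y^2=x^3+37476883394062*x+55569911109895 over F_{82870585585199}: ladder 1001001 (7 bits); e = f_P(D_Q)/f_Q(D_P).
The quotient is 41765108330534 + 78390164426771*t + 40471851533289*t^2.
(41765108330534 + 78390164426771*t + 40471851533289*t^2)^{25} mod (82870585585199,f) = 6487148988414 + 61259248537180*t + 70931165306207*t^2.

6487148988414 + 61259248537180*t + 70931165306207*t^2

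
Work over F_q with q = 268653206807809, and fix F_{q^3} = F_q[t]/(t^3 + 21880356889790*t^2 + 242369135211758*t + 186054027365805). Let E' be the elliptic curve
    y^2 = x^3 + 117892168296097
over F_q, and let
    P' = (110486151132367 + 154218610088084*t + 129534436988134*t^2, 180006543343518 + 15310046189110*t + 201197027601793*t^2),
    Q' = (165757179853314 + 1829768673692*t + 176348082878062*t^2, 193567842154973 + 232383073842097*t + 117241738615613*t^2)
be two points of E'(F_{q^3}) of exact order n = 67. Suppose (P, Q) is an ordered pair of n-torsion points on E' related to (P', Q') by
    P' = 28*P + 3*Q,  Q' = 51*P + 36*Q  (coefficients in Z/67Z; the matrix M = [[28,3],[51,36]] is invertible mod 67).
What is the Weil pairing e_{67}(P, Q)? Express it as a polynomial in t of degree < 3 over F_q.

158052385293659 + 245168135058060*t + 205529052137279*t^2

Since e_{67}(P,P)=e_{67}(Q,Q)=1 and e_{67}(Q,P)=e_{67}(P,Q)^{-1}, expanding e_{67}(28*P + 3*Q,51*P + 36*Q) leaves e(P,Q)^det(M).
det(M) mod 67 = 51; its inverse in (Z/67)^* is 46 (check: 51*46 mod 67 = 1).
n = 67 = (1000011)_2 (7 bits, wt 3); accumulate f_{67,P'}(Q'+S)/f_{67,P'}(S) along the 6-step ladder.
So e_{67}(P',Q') = 87752345611977 + 64964968251160*t + 207535262030197*t^2.
e_{67}(P,Q) = (87752345611977 + 64964968251160*t + 207535262030197*t^2)^{46} = 158052385293659 + 245168135058060*t + 205529052137279*t^2.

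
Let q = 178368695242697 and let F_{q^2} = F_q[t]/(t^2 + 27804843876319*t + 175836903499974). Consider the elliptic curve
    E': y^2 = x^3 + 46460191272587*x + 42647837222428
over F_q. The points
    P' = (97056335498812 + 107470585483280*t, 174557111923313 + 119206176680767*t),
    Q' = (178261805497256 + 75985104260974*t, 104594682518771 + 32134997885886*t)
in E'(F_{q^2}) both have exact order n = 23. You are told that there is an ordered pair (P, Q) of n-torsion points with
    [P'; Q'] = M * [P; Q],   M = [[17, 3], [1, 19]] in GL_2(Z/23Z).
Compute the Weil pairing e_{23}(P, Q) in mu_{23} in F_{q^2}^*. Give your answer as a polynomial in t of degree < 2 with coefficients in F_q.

Since e_{23}(P,P)=e_{23}(Q,Q)=1 and e_{23}(Q,P)=e_{23}(P,Q)^{-1}, expanding e_{23}(17*P + 3*Q,1*P + 19*Q) leaves e(P,Q)^det(M).
Hence e(P,Q) = e(P',Q')^{11} where 11 = 21^{-1} mod 23.
n = 23 = (10111)_2 (5 bits, wt 4); accumulate f_{23,P'}(Q'+S)/f_{23,P'}(S) along the 4-step ladder.
So e_{23}(P',Q') = 74933844725698 + 94141980699710*t.
Raise to 11: e(P,Q) = 65526812785635 + 132518863253662*t in mu_{23}.

65526812785635 + 132518863253662*t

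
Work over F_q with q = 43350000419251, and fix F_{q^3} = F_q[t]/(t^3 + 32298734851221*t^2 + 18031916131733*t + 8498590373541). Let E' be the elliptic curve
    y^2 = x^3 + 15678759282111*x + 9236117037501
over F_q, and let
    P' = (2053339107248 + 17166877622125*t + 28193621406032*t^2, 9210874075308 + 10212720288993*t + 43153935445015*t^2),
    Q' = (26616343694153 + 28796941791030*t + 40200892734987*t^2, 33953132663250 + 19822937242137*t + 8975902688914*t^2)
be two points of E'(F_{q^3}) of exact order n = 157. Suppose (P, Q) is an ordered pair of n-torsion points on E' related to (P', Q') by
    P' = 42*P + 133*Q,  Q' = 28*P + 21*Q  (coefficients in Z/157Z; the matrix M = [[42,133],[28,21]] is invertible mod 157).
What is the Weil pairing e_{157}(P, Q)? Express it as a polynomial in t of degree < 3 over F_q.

Alternating bilinearity on E[157] (values in mu_{157} in F_{43350000419251^3}) gives e(P',Q') = e(P,Q)^det(M).
So e_{157}(P,Q) = e_{157}(P',Q')^{49}, since 141*49 = 1 mod 157.
n = 157 = (10011101)_2 (8 bits, wt 5); accumulate f_{157,P'}(Q'+S)/f_{157,P'}(S) along the 7-step ladder.
e_{157}(P',Q') = 2659332766452 + 41196324041989*t + 6439273056597*t^2.
e_{157}(P,Q) = (2659332766452 + 41196324041989*t + 6439273056597*t^2)^{49} = 37577674394907 + 8846942443129*t + 15664834673253*t^2.

37577674394907 + 8846942443129*t + 15664834673253*t^2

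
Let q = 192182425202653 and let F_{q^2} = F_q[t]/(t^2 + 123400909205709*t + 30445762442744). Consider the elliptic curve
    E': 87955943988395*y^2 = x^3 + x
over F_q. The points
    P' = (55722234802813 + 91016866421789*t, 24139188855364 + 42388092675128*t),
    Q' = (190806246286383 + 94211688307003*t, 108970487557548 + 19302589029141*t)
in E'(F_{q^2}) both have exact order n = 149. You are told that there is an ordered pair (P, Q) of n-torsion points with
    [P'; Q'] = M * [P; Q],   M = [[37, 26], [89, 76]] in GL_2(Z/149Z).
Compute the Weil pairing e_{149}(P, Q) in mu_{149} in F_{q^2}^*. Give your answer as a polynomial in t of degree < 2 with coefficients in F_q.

69998273075048 + 11103012197562*t

e_{149} is bilinear + alternating on E[149], so e_{149}(37*P + 26*Q, 89*P + 76*Q) = e_{149}(P,Q)^(37*76-26*89).
Inverting 51 mod 149: 38. Thus e_{149}(P,Q) = e(P',Q')^{38}.
Undo Montgomery via alpha=0, beta=9676404933219: (a',b')=(74097828208688,0) over F_{192182425202653}.
n = 149 = (10010101)_2 (8 bits, wt 4); accumulate f_{149,P'}(Q'+S)/f_{149,P'}(S) along the 7-step ladder.
The quotient is 109325378333358 + 105085783585681*t.
(109325378333358 + 105085783585681*t)^{38} mod (192182425202653,f) = 69998273075048 + 11103012197562*t.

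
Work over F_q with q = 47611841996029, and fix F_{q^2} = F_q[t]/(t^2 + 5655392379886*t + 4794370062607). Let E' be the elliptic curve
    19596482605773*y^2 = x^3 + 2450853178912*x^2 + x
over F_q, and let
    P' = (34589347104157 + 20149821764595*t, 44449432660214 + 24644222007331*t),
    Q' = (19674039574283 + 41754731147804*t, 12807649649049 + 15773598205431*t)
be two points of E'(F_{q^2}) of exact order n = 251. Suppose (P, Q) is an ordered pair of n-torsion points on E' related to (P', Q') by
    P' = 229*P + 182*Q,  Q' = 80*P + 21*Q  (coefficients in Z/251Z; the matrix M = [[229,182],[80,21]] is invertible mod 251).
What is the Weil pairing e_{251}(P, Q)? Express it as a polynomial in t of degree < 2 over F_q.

7550111724818 + 44654537719523*t

e_{251} is bilinear + alternating on E[251], so e_{251}(229*P + 182*Q, 80*P + 21*Q) = e_{251}(P,Q)^(229*21-182*80).
229*21 - 182*80 = -9751; reduced mod 251: det = 38, inverse 218.
Montgomery->Weierstrass: x_W = 8482693365185*x+28263387485721, y_W=8482693365185*y on F_{47611841996029}; lands on y^2=x^3+8593403524055*x+38866734378490.
8-bit Miller (11111011) on E'/F_{47611841996029} with a'=8593403524055, b'=38866734378490: accumulate tangent/chord ratios at Q'+S and P'+S'.
The quotient is 41070425535512 + 31013308342551*t.
Thus e_{251}(P,Q) = 7550111724818 + 44654537719523*t.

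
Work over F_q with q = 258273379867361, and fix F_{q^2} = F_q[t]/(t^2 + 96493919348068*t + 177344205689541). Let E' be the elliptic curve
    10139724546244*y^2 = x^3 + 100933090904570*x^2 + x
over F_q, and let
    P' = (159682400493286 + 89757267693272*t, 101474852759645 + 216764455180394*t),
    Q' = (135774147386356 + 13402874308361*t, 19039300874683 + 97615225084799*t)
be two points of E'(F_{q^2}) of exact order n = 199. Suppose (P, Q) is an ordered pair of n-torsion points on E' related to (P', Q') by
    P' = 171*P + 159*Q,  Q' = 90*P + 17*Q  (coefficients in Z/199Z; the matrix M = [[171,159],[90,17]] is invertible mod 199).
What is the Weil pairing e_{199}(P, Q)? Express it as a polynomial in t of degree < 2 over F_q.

Since e_{199}(P,P)=e_{199}(Q,Q)=1 and e_{199}(Q,P)=e_{199}(P,Q)^{-1}, expanding e_{199}(171*P + 159*Q,90*P + 17*Q) leaves e(P,Q)^det(M).
171*17 - 159*90 = -11403; reduced mod 199: det = 139, inverse 63.
(x,y)|->(118595394733716x+164150189832509,118595394733716y) sends E' to y^2=x^3+24096442192459*x+77914008364992.
8-bit Miller (11000111) on E'/F_{258273379867361} with a'=24096442192459, b'=77914008364992: accumulate tangent/chord ratios at Q'+S and P'+S'.
Result: e(P',Q') = 27900528623061 + 145248719274716*t.
e_{199}(P,Q) = (27900528623061 + 145248719274716*t)^{63} = 127435412045332 + 196720573192147*t.

127435412045332 + 196720573192147*t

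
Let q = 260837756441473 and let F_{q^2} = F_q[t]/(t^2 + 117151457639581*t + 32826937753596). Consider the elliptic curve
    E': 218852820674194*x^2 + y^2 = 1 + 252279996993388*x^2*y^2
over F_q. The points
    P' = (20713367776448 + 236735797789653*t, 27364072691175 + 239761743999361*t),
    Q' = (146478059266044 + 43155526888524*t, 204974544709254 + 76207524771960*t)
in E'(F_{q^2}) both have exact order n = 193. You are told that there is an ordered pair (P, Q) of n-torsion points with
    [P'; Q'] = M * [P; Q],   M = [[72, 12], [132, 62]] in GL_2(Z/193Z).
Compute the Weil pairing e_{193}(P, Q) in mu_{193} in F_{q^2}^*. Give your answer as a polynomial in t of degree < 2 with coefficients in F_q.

The 193-Weil pairing on E[193] over F_{260837756441473} is alternating-bilinear: e_{193}(P',Q') = e_{193}(P,Q)^det(M).
Hence e(P,Q) = e(P',Q')^{90} where 90 = 178^{-1} mod 193.
Map (x,y)_Ed via u=(1+y)/(1-y), v=(1+y)/((1-y)x) to Montgomery A=210943161223738,B=159861496874221; then to (a',b')=(28448900981976,250923709721533).
Run Miller on y^2=x^3+28448900981976*x+250923709721533 over F_{260837756441473}: ladder 11000001 (8 bits); e = f_P(D_Q)/f_Q(D_P).
Result: e(P',Q') = 154157555016477 + 80594156730118*t.
(154157555016477 + 80594156730118*t)^{90} mod (260837756441473,f) = 195517497683202 + 105078652045034*t.

195517497683202 + 105078652045034*t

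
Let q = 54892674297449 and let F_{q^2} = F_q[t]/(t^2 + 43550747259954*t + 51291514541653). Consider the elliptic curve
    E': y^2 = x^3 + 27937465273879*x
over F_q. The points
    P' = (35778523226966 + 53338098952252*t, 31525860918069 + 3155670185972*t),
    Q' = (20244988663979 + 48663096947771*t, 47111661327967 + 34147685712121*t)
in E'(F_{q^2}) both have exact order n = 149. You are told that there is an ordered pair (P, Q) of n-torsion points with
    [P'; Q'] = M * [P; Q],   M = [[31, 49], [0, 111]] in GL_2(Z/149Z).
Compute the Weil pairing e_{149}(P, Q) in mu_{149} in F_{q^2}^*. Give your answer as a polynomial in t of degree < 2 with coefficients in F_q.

Alternating bilinearity on E[149] (values in mu_{149} in F_{54892674297449^2}) gives e(P',Q') = e(P,Q)^det(M).
31*111 - 49*0 = 3441; reduced mod 149: det = 14, inverse 32.
Build f_{149,P'} and f_{149,Q'} via the 8-bit ladder of 149=10010101_2; evaluate at shifted divisors; quotient in F_{54892674297449^2}.
The quotient is 34072433472111 + 5898859523581*t.
Thus e_{149}(P,Q) = 36526193529584 + 20533913036446*t.

36526193529584 + 20533913036446*t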